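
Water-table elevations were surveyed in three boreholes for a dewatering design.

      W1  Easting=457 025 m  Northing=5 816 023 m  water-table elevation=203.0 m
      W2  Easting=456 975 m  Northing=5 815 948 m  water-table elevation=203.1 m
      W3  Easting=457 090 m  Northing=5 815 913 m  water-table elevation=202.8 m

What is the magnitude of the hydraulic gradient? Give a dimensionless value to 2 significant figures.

Taking W1 as reference: W2−W1 = (-50, -75, +0.1); W3−W1 = (65, -110, -0.2).
Determinant of the coordinate differences = (-50)·(-110) − 65·(-75) = 10375.
∂h/∂x = [(+0.1)·(-110) − (-0.2)·(-75)] / 10375 = -0.002506
∂h/∂y = [(-50)·(-0.2) − 65·(+0.1)] / 10375 = +0.0003373
|∇h| = √(-0.002506² + 0.0003373²) = 0.002529

0.0025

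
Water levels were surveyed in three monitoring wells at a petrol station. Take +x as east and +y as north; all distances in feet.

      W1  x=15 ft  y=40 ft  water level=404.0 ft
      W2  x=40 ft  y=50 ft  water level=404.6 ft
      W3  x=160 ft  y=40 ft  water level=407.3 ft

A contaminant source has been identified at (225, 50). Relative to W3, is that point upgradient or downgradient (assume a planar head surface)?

upgradient

With h = a·x + b·y + c and W1 as origin, the differences give:
  25·a + 10·b = +0.6
  145·a + 0·b = +3.3
Eliminate b (×0 and ×10, subtract): -1450·a = -33.00 → a = ∂h/∂x = +0.02276
Back-substitute: b = ∂h/∂y = +0.003103.
Head at (225, 50) = 404.0 + (+0.02276)·(210) + (+0.003103)·(10) = 408.81 ft.
That is higher than the 407.3 ft at W3, so the point is upgradient.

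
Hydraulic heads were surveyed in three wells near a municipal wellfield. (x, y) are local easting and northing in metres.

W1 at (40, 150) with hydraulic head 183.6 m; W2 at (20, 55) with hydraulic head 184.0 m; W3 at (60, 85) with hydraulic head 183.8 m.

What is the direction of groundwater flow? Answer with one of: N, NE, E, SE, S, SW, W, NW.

Differences from W1: to W2 (Δx, Δy, Δh) = (-20, -95, +0.4); to W3 = (20, -65, +0.2).
Solve a·Δx + b·Δy = Δh: det = (-20)·(-65) − 20·(-95) = 3200.
∂h/∂x = [(+0.4)·(-65) − (+0.2)·(-95)] / 3200 = -0.002187
∂h/∂y = [(-20)·(+0.2) − 20·(+0.4)] / 3200 = -0.003750
Flow = −∇h = (+0.002187 east, +0.003750 north), which points northeast.

NE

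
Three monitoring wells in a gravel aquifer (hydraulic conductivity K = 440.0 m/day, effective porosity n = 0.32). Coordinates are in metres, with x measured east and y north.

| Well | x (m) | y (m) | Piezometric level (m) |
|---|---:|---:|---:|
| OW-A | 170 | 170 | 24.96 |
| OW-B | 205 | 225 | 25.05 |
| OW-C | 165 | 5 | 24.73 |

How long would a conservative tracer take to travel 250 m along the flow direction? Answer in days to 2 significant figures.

Differences from OW-A: to OW-B (Δx, Δy, Δh) = (35, 55, +0.09); to OW-C = (-5, -165, -0.23).
Determinant of the coordinate differences = 35·(-165) − (-5)·55 = -5500.
∂h/∂x = [(+0.09)·(-165) − (-0.23)·55] / -5500 = +0.0004000
∂h/∂y = [35·(-0.23) − (-5)·(+0.09)] / -5500 = +0.001382
|∇h| = √(0.0004000² + 0.001382²) = 0.001439
Seepage velocity v = K·i/n = 440.0 × 0.001439 / 0.32 = 1.979 m/day.
t = 250 / 1.979 = 126.3 days.

130 days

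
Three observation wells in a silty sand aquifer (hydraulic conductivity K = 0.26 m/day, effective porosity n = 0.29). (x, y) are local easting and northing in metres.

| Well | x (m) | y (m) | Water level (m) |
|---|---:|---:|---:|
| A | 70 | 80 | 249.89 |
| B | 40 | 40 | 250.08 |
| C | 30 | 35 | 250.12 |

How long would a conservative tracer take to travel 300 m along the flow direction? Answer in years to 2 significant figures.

240 years

Three-point gradient (reference A): Δ to B = (-30, -40, +0.19), Δ to C = (-40, -45, +0.23).
∂h/∂x = -0.002600, ∂h/∂y = -0.002800 (det = -250).
|∇h| = √(-0.002600² + -0.002800²) = 0.003821
Seepage velocity v = K·i/n = 0.26 × 0.003821 / 0.29 = 0.003426 m/day.
t = 300 / 0.003426 = 8.757e+04 days = 240 years.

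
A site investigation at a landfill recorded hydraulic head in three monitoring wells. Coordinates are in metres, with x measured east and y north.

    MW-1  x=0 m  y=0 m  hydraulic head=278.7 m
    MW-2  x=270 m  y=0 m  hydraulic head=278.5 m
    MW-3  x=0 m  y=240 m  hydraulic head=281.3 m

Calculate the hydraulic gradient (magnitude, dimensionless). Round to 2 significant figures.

0.011

∂h/∂x = (278.5 − 278.7) / (270 − 0) = -0.0007407
∂h/∂y = (281.3 − 278.7) / (240 − 0) = +0.01083
|∇h| = √(-0.0007407² + 0.01083²) = 0.01086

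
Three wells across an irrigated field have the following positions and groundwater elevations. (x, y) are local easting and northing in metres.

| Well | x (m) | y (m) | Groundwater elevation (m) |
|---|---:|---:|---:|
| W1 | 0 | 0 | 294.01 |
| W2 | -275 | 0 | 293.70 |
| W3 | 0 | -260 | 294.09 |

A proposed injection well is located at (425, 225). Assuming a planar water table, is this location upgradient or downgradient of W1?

upgradient

∂h/∂x = (293.70 − 294.01) / (-275 − 0) = +0.001127
∂h/∂y = (294.09 − 294.01) / (-260 − 0) = -0.0003077
Head at (425, 225) = 294.01 + (+0.001127)·(425) + (-0.0003077)·(225) = 294.42 m.
That is higher than the 294.01 m at W1, so the point is upgradient.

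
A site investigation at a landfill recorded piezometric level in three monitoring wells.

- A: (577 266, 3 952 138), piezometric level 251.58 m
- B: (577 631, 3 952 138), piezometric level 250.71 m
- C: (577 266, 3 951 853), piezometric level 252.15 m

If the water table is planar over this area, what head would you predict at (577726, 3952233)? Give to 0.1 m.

∂h/∂x = (250.71 − 251.58) / (577631 − 577266) = -0.002384
∂h/∂y = (252.15 − 251.58) / (3951853 − 3952138) = -0.002000
h(577726, 3952233) = 251.58 + (-0.002384)·(460) + (-0.002000)·(95) = 251.58 -1.096 -0.190 = 250.294 m.

250.3 m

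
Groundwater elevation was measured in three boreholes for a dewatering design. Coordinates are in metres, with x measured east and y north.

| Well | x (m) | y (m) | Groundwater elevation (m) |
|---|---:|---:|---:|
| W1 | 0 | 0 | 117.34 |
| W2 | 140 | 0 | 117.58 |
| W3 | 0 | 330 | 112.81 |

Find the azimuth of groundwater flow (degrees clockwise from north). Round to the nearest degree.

∂h/∂x = (117.58 − 117.34) / (140 − 0) = +0.001714
∂h/∂y = (112.81 − 117.34) / (330 − 0) = -0.01373
Flow direction (−∇h) has components (-0.001714 E, +0.01373 N).
Azimuth = atan2(E, N) = atan2(-0.001714, +0.01373) = 352.9° ≈ 353°.

353°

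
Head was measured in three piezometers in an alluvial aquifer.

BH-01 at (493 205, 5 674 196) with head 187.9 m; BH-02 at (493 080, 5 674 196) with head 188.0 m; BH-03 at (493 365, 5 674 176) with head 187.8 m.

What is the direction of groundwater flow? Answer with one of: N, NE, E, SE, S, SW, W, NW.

Taking BH-01 as reference: BH-02−BH-01 = (-125, 0, +0.1); BH-03−BH-01 = (160, -20, -0.1).
Determinant of the coordinate differences = (-125)·(-20) − 160·0 = 2500.
∂h/∂x = [(+0.1)·(-20) − (-0.1)·0] / 2500 = -0.0008000
∂h/∂y = [(-125)·(-0.1) − 160·(+0.1)] / 2500 = -0.001400
Flow = −∇h = (+0.0008000 east, +0.001400 north), which points northeast.

NE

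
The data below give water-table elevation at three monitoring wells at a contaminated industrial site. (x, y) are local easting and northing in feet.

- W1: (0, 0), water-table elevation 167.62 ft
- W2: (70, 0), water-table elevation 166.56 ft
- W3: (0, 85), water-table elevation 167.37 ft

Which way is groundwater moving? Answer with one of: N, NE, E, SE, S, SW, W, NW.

∂h/∂x = (166.56 − 167.62) / (70 − 0) = -0.01514
∂h/∂y = (167.37 − 167.62) / (85 − 0) = -0.002941
Flow = −∇h = (+0.01514 east, +0.002941 north), which points east.

E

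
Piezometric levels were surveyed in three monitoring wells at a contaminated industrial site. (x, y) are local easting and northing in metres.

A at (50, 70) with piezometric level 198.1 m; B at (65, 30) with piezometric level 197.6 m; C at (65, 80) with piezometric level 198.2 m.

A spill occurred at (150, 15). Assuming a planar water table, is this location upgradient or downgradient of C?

downgradient

With h = a·x + b·y + c and A as origin, the differences give:
  15·a + (-40)·b = -0.5
  15·a + 10·b = +0.1
Eliminate b (×10 and ×(-40), subtract): 750·a = -1.00 → a = ∂h/∂x = -0.001333
Back-substitute: b = ∂h/∂y = +0.01200.
Head at (150, 15) = 198.1 + (-0.001333)·(100) + (+0.01200)·(-55) = 197.31 m.
That is lower than the 198.2 m at C, so the point is downgradient.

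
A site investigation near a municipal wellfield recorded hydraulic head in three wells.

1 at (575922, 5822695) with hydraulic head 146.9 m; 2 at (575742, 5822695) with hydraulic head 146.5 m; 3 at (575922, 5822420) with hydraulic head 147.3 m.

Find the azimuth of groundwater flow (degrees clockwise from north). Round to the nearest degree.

∂h/∂x = (146.5 − 146.9) / (575742 − 575922) = +0.002222
∂h/∂y = (147.3 − 146.9) / (5822420 − 5822695) = -0.001455
Flow direction (−∇h) has components (-0.002222 E, +0.001455 N).
Azimuth = atan2(E, N) = atan2(-0.002222, +0.001455) = 303.2° ≈ 303°.

303°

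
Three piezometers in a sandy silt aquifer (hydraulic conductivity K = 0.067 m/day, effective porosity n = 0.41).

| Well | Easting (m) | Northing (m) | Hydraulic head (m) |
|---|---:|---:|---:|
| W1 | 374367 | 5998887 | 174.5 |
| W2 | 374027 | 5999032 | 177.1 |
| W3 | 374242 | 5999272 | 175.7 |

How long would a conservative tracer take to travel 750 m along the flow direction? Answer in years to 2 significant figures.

Differences from W1: to W2 (Δx, Δy, Δh) = (-340, 145, +2.6); to W3 = (-125, 385, +1.2).
Solve a·Δx + b·Δy = Δh: det = (-340)·385 − (-125)·145 = -112775.
∂h/∂x = [(+2.6)·385 − (+1.2)·145] / -112775 = -0.007333
∂h/∂y = [(-340)·(+1.2) − (-125)·(+2.6)] / -112775 = +0.0007360
|∇h| = √(-0.007333² + 0.0007360²) = 0.00737
Seepage velocity v = K·i/n = 0.067 × 0.00737 / 0.41 = 0.001204 m/day.
t = 750 / 0.001204 = 6.229e+05 days = 1.71e+03 years.

1700 years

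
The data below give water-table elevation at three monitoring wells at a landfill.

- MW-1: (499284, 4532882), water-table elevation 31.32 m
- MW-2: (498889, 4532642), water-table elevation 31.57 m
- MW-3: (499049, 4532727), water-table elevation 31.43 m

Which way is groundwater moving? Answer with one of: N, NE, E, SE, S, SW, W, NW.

SE

Three-point gradient (reference MW-1): Δ to MW-2 = (-395, -240, +0.25), Δ to MW-3 = (-235, -155, +0.11).
∂h/∂x = -0.002560, ∂h/∂y = +0.003171 (det = 4825).
Flow = −∇h = (+0.002560 east, -0.003171 north), which points southeast.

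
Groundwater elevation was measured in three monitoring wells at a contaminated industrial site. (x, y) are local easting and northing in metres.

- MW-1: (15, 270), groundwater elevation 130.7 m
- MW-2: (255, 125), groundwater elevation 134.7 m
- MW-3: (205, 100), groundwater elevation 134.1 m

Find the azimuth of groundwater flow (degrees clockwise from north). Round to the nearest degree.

Three-point gradient (reference MW-1): Δ to MW-2 = (240, -145, +4.0), Δ to MW-3 = (190, -170, +3.4).
∂h/∂x = +0.01411, ∂h/∂y = -0.004226 (det = -13250).
Flow direction (−∇h) has components (-0.01411 E, +0.004226 N).
Azimuth = atan2(E, N) = atan2(-0.01411, +0.004226) = 286.7° ≈ 287°.

287°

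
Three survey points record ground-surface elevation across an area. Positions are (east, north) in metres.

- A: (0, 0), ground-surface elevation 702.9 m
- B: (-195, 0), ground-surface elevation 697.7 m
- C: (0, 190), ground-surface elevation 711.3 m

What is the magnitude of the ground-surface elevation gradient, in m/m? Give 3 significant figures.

0.0516 m/m

∂z/∂x = (697.7 − 702.9) / (-195 − 0) = +0.02667
∂z/∂y = (711.3 − 702.9) / (190 − 0) = +0.04421
|∇f| = √(0.02667² + 0.04421²) = 0.05163 m/m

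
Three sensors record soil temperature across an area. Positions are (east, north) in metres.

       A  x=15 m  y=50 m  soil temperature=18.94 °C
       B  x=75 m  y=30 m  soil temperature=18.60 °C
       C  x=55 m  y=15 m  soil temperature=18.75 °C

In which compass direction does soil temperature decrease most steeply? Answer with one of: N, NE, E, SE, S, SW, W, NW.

Taking A as reference: B−A = (60, -20, -0.34); C−A = (40, -35, -0.19).
Solve a·Δx + b·Δy = ΔT: det = 60·(-35) − 40·(-20) = -1300.
∂T/∂x = [(-0.34)·(-35) − (-0.19)·(-20)] / -1300 = -0.006231
∂T/∂y = [60·(-0.19) − 40·(-0.34)] / -1300 = -0.001692
Steepest decrease is along −∇f = (+0.006231 E, +0.001692 N) → east.

E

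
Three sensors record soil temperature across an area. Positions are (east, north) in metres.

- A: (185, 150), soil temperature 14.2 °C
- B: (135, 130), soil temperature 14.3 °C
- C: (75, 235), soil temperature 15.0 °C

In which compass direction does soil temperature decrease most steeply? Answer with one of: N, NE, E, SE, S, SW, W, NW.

SE

With T = a·x + b·y + c and A as origin, the differences give:
  (-50)·a + (-20)·b = +0.1
  (-110)·a + 85·b = +0.8
Eliminate b (×85 and ×(-20), subtract): -6450·a = 24.50 → a = ∂T/∂x = -0.003798
Back-substitute: b = ∂T/∂y = +0.004496.
Steepest decrease is along −∇f = (+0.003798 E, -0.004496 N) → southeast.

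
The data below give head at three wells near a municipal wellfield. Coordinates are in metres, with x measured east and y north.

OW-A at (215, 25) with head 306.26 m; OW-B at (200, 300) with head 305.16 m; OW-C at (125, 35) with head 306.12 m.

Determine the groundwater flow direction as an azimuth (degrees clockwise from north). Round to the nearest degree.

344°

Three-point gradient (reference OW-A): Δ to OW-B = (-15, 275, -1.10), Δ to OW-C = (-90, 10, -0.14).
∂h/∂x = +0.001118, ∂h/∂y = -0.003939 (det = 24600).
Flow direction (−∇h) has components (-0.001118 E, +0.003939 N).
Azimuth = atan2(E, N) = atan2(-0.001118, +0.003939) = 344.2° ≈ 344°.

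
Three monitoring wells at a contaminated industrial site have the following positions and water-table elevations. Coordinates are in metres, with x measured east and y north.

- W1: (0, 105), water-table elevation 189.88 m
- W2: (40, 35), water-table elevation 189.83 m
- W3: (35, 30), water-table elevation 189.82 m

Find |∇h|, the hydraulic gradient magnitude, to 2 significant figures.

Taking W1 as reference: W2−W1 = (40, -70, -0.05); W3−W1 = (35, -75, -0.06).
Determinant of the coordinate differences = 40·(-75) − 35·(-70) = -550.
∂h/∂x = [(-0.05)·(-75) − (-0.06)·(-70)] / -550 = +0.0008182
∂h/∂y = [40·(-0.06) − 35·(-0.05)] / -550 = +0.001182
|∇h| = √(0.0008182² + 0.001182²) = 0.001438

0.0014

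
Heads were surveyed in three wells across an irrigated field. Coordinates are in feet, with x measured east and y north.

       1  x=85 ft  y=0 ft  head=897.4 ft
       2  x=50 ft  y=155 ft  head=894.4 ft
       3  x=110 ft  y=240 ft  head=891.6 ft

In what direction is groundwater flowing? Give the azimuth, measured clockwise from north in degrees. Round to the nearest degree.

With h = a·x + b·y + c and 1 as origin, the differences give:
  (-35)·a + 155·b = -3.0
  25·a + 240·b = -5.8
Eliminate b (×240 and ×155, subtract): -12275·a = 179.00 → a = ∂h/∂x = -0.01458
Back-substitute: b = ∂h/∂y = -0.02265.
Flow direction (−∇h) has components (+0.01458 E, +0.02265 N).
Azimuth = atan2(E, N) = atan2(+0.01458, +0.02265) = 32.8° ≈ 033°.

033°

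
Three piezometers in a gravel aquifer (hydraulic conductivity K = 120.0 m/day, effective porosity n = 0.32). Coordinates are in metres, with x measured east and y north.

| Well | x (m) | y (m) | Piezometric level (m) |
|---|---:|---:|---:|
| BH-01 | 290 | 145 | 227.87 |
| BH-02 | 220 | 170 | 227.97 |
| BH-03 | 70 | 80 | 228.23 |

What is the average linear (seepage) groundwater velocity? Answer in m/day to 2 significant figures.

Three-point gradient (reference BH-01): Δ to BH-02 = (-70, 25, +0.10), Δ to BH-03 = (-220, -65, +0.36).
∂h/∂x = -0.001542, ∂h/∂y = -0.0003184 (det = 10050).
|∇h| = √(-0.001542² + -0.0003184²) = 0.001575
Seepage velocity v = K·i/n = 120.0 × 0.001575 / 0.32 = 0.5906 m/day.

0.59 m/day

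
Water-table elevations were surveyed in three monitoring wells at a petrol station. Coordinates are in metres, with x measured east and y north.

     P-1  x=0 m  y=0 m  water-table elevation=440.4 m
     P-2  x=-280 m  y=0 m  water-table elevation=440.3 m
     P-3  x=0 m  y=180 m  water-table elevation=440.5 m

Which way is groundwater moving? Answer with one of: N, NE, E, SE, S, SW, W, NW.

∂h/∂x = (440.3 − 440.4) / (-280 − 0) = +0.0003571
∂h/∂y = (440.5 − 440.4) / (180 − 0) = +0.0005556
Flow = −∇h = (-0.0003571 east, -0.0005556 north), which points southwest.

SW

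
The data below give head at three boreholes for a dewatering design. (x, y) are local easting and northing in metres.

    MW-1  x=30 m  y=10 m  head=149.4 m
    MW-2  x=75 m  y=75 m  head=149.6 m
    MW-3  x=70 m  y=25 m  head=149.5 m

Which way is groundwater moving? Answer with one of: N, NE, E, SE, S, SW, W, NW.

Taking MW-1 as reference: MW-2−MW-1 = (45, 65, +0.2); MW-3−MW-1 = (40, 15, +0.1).
Determinant of the coordinate differences = 45·15 − 40·65 = -1925.
∂h/∂x = [(+0.2)·15 − (+0.1)·65] / -1925 = +0.001818
∂h/∂y = [45·(+0.1) − 40·(+0.2)] / -1925 = +0.001818
Flow = −∇h = (-0.001818 east, -0.001818 north), which points southwest.

SW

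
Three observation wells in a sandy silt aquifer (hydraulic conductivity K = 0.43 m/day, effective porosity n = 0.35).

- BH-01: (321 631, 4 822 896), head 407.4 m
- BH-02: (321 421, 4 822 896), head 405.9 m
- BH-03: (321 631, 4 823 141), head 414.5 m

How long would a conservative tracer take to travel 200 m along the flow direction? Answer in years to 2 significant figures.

∂h/∂x = (405.9 − 407.4) / (321421 − 321631) = +0.007143
∂h/∂y = (414.5 − 407.4) / (4823141 − 4822896) = +0.02898
|∇h| = √(0.007143² + 0.02898²) = 0.02985
Seepage velocity v = K·i/n = 0.43 × 0.02985 / 0.35 = 0.03667 m/day.
t = 200 / 0.03667 = 5454 days = 14.9 years.

15 years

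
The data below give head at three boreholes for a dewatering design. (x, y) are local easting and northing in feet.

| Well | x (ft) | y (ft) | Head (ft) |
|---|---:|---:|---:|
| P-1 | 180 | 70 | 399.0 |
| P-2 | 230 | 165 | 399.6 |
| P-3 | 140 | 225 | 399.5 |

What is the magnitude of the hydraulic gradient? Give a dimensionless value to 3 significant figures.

0.00579

With h = a·x + b·y + c and P-1 as origin, the differences give:
  50·a + 95·b = +0.6
  (-40)·a + 155·b = +0.5
Eliminate b (×155 and ×95, subtract): 11550·a = 45.50 → a = ∂h/∂x = +0.003939
Back-substitute: b = ∂h/∂y = +0.004242.
|∇h| = √(0.003939² + 0.004242²) = 0.005789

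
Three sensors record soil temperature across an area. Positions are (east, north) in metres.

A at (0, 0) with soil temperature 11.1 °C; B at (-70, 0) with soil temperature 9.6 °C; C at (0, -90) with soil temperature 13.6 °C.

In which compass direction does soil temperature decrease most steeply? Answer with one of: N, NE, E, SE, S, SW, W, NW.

NW

∂T/∂x = (9.6 − 11.1) / (-70 − 0) = +0.02143
∂T/∂y = (13.6 − 11.1) / (-90 − 0) = -0.02778
Steepest decrease is along −∇f = (-0.02143 E, +0.02778 N) → northwest.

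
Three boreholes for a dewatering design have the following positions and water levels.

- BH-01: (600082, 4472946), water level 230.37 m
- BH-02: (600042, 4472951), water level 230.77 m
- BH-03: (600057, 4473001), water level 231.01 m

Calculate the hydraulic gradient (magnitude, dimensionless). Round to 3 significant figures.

0.0118

Three-point gradient (reference BH-01): Δ to BH-02 = (-40, 5, +0.40), Δ to BH-03 = (-25, 55, +0.64).
∂h/∂x = -0.009060, ∂h/∂y = +0.007518 (det = -2075).
|∇h| = √(-0.009060² + 0.007518²) = 0.01177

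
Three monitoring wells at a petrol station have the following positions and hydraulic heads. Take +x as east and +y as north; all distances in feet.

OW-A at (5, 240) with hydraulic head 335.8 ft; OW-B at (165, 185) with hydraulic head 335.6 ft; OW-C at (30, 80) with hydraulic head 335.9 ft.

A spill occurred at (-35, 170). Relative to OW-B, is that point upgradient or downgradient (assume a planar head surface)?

upgradient

Differences from OW-A: to OW-B (Δx, Δy, Δh) = (160, -55, -0.2); to OW-C = (25, -160, +0.1).
Solve a·Δx + b·Δy = Δh: det = 160·(-160) − 25·(-55) = -24225.
∂h/∂x = [(-0.2)·(-160) − (+0.1)·(-55)] / -24225 = -0.001548
∂h/∂y = [160·(+0.1) − 25·(-0.2)] / -24225 = -0.0008669
Head at (-35, 170) = 335.8 + (-0.001548)·(-40) + (-0.0008669)·(-70) = 335.92 ft.
That is higher than the 335.6 ft at OW-B, so the point is upgradient.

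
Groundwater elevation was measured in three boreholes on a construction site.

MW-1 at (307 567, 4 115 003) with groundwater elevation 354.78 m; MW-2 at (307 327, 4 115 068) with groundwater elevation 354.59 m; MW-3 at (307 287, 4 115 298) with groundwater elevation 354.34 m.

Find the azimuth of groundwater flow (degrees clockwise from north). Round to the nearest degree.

332°

Taking MW-1 as reference: MW-2−MW-1 = (-240, 65, -0.19); MW-3−MW-1 = (-280, 295, -0.44).
Determinant of the coordinate differences = (-240)·295 − (-280)·65 = -52600.
∂h/∂x = [(-0.19)·295 − (-0.44)·65] / -52600 = +0.0005219
∂h/∂y = [(-240)·(-0.44) − (-280)·(-0.19)] / -52600 = -0.0009962
Flow direction (−∇h) has components (-0.0005219 E, +0.0009962 N).
Azimuth = atan2(E, N) = atan2(-0.0005219, +0.0009962) = 332.4° ≈ 332°.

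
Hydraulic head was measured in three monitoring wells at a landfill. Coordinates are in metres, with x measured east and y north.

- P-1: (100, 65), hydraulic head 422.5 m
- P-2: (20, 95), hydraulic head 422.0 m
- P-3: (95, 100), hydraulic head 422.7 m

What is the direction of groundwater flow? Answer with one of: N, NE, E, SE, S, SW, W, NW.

SW

With h = a·x + b·y + c and P-1 as origin, the differences give:
  (-80)·a + 30·b = -0.5
  (-5)·a + 35·b = +0.2
Eliminate b (×35 and ×30, subtract): -2650·a = -23.50 → a = ∂h/∂x = +0.008868
Back-substitute: b = ∂h/∂y = +0.006981.
Flow = −∇h = (-0.008868 east, -0.006981 north), which points southwest.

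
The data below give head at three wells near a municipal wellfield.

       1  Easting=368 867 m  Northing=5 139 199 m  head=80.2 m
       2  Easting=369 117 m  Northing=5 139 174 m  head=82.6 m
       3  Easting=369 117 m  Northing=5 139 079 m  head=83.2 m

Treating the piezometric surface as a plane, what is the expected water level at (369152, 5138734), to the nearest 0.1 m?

85.7 m

With h = a·x + b·y + c and 1 as origin, the differences give:
  250·a + (-25)·b = +2.4
  250·a + (-120)·b = +3.0
Eliminate b (×(-120) and ×(-25), subtract): -23750·a = -213.00 → a = ∂h/∂x = +0.008968
Back-substitute: b = ∂h/∂y = -0.006316.
h(369152, 5138734) = 80.2 + (+0.008968)·(285) + (-0.006316)·(-465) = 80.2 +2.556 +2.937 = 85.693 m.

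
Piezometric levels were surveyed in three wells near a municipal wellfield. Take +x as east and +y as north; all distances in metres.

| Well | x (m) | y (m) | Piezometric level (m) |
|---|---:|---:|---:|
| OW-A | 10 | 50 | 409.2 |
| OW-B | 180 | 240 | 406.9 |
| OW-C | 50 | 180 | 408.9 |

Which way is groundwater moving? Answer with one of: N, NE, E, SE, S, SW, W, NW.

Three-point gradient (reference OW-A): Δ to OW-B = (170, 190, -2.3), Δ to OW-C = (40, 130, -0.3).
∂h/∂x = -0.01669, ∂h/∂y = +0.002828 (det = 14500).
Flow = −∇h = (+0.01669 east, -0.002828 north), which points east.

E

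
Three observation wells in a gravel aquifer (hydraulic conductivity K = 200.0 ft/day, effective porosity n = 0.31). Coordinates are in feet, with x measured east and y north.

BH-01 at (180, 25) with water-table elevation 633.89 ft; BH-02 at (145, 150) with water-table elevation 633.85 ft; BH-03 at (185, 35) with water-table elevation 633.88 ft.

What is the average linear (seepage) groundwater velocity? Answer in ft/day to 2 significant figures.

0.67 ft/day

Differences from BH-01: to BH-02 (Δx, Δy, Δh) = (-35, 125, -0.04); to BH-03 = (5, 10, -0.01).
Solve a·Δx + b·Δy = Δh: det = (-35)·10 − 5·125 = -975.
∂h/∂x = [(-0.04)·10 − (-0.01)·125] / -975 = -0.0008718
∂h/∂y = [(-35)·(-0.01) − 5·(-0.04)] / -975 = -0.0005641
|∇h| = √(-0.0008718² + -0.0005641²) = 0.001038
Seepage velocity v = K·i/n = 200.0 × 0.001038 / 0.31 = 0.6697 ft/day.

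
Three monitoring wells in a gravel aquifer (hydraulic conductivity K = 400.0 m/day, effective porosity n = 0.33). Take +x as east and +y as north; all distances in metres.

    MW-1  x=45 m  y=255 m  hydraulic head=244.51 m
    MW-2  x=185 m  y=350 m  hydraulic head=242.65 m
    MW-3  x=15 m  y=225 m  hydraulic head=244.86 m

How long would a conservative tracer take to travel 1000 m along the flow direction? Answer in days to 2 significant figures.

47 days

With h = a·x + b·y + c and MW-1 as origin, the differences give:
  140·a + 95·b = -1.86
  (-30)·a + (-30)·b = +0.35
Eliminate b (×(-30) and ×95, subtract): -1350·a = 22.550 → a = ∂h/∂x = -0.01670
Back-substitute: b = ∂h/∂y = +0.005037.
|∇h| = √(-0.01670² + 0.005037²) = 0.01744
Seepage velocity v = K·i/n = 400.0 × 0.01744 / 0.33 = 21.14 m/day.
t = 1000 / 21.14 = 47.3 days.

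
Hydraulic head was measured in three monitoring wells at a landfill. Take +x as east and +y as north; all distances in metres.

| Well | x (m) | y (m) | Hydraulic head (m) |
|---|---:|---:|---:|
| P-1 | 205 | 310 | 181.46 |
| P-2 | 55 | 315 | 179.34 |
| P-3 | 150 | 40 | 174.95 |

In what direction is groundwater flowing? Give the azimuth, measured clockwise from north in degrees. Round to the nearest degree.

With h = a·x + b·y + c and P-1 as origin, the differences give:
  (-150)·a + 5·b = -2.12
  (-55)·a + (-270)·b = -6.51
Eliminate b (×(-270) and ×5, subtract): 40775·a = 604.950 → a = ∂h/∂x = +0.01484
Back-substitute: b = ∂h/∂y = +0.02109.
Flow direction (−∇h) has components (-0.01484 E, -0.02109 N).
Azimuth = atan2(E, N) = atan2(-0.01484, -0.02109) = 215.1° ≈ 215°.

215°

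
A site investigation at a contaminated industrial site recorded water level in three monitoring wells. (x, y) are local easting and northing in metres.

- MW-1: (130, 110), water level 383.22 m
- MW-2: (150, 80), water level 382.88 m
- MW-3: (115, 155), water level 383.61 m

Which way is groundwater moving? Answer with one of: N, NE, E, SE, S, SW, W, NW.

SE

Taking MW-1 as reference: MW-2−MW-1 = (20, -30, -0.34); MW-3−MW-1 = (-15, 45, +0.39).
Determinant of the coordinate differences = 20·45 − (-15)·(-30) = 450.
∂h/∂x = [(-0.34)·45 − (+0.39)·(-30)] / 450 = -0.008000
∂h/∂y = [20·(+0.39) − (-15)·(-0.34)] / 450 = +0.006000
Flow = −∇h = (+0.008000 east, -0.006000 north), which points southeast.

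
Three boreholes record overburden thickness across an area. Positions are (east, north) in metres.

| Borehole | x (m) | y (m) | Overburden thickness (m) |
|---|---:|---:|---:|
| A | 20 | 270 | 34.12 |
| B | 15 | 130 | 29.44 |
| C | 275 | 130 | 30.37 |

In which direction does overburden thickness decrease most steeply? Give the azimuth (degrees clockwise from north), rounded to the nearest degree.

186°

Differences from A: to B (Δx, Δy, Δh) = (-5, -140, -4.68); to C = (255, -140, -3.75).
Solve a·Δx + b·Δy = Δd: det = (-5)·(-140) − 255·(-140) = 36400.
∂d/∂x = [(-4.68)·(-140) − (-3.75)·(-140)] / 36400 = +0.003577
∂d/∂y = [(-5)·(-3.75) − 255·(-4.68)] / 36400 = +0.03330
Steepest decrease is along −∇f: components (-0.003577 E, -0.03330 N).
Azimuth = atan2(-0.003577, -0.03330) = 186.1° ≈ 186°.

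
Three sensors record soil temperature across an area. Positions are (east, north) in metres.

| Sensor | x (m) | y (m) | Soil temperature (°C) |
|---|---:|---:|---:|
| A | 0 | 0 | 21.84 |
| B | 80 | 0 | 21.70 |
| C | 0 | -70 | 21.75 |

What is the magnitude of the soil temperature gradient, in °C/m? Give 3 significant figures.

0.00217 °C/m

∂T/∂x = (21.70 − 21.84) / (80 − 0) = -0.001750
∂T/∂y = (21.75 − 21.84) / (-70 − 0) = +0.001286
|∇f| = √(-0.001750² + 0.001286²) = 0.002172 °C/m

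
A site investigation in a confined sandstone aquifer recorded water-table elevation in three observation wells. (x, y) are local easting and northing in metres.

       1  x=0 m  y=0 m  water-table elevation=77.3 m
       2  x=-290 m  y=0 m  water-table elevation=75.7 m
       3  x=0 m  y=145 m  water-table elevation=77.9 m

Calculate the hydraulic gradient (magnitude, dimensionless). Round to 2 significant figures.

0.0069

∂h/∂x = (75.7 − 77.3) / (-290 − 0) = +0.005517
∂h/∂y = (77.9 − 77.3) / (145 − 0) = +0.004138
|∇h| = √(0.005517² + 0.004138²) = 0.006896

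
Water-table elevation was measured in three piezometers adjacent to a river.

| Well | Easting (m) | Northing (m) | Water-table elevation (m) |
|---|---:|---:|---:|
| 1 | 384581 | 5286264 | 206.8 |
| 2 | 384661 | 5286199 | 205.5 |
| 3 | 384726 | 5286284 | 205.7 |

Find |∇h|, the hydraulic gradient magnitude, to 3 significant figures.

Taking 1 as reference: 2−1 = (80, -65, -1.3); 3−1 = (145, 20, -1.1).
Determinant of the coordinate differences = 80·20 − 145·(-65) = 11025.
∂h/∂x = [(-1.3)·20 − (-1.1)·(-65)] / 11025 = -0.008844
∂h/∂y = [80·(-1.1) − 145·(-1.3)] / 11025 = +0.009116
|∇h| = √(-0.008844² + 0.009116²) = 0.0127

0.0127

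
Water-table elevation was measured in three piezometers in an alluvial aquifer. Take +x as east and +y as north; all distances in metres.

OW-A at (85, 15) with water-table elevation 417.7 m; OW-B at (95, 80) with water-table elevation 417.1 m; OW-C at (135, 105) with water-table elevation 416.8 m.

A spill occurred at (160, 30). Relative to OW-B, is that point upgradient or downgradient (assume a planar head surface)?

Differences from OW-A: to OW-B (Δx, Δy, Δh) = (10, 65, -0.6); to OW-C = (50, 90, -0.9).
Solve a·Δx + b·Δy = Δh: det = 10·90 − 50·65 = -2350.
∂h/∂x = [(-0.6)·90 − (-0.9)·65] / -2350 = -0.001915
∂h/∂y = [10·(-0.9) − 50·(-0.6)] / -2350 = -0.008936
Head at (160, 30) = 417.7 + (-0.001915)·(75) + (-0.008936)·(15) = 417.42 m.
That is higher than the 417.1 m at OW-B, so the point is upgradient.

upgradient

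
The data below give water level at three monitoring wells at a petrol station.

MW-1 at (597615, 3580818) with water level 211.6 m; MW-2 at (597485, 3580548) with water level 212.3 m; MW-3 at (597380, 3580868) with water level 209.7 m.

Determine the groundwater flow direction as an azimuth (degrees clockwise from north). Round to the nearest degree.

With h = a·x + b·y + c and MW-1 as origin, the differences give:
  (-130)·a + (-270)·b = +0.7
  (-235)·a + 50·b = -1.9
Eliminate b (×50 and ×(-270), subtract): -69950·a = -478.00 → a = ∂h/∂x = +0.006833
Back-substitute: b = ∂h/∂y = -0.005883.
Flow direction (−∇h) has components (-0.006833 E, +0.005883 N).
Azimuth = atan2(E, N) = atan2(-0.006833, +0.005883) = 310.7° ≈ 311°.

311°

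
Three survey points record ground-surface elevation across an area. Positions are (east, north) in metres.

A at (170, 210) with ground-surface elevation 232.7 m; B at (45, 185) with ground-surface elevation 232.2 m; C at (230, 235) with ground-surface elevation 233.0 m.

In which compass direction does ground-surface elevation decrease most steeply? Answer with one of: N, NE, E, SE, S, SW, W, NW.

SW

Taking A as reference: B−A = (-125, -25, -0.5); C−A = (60, 25, +0.3).
Determinant of the coordinate differences = (-125)·25 − 60·(-25) = -1625.
∂z/∂x = [(-0.5)·25 − (+0.3)·(-25)] / -1625 = +0.003077
∂z/∂y = [(-125)·(+0.3) − 60·(-0.5)] / -1625 = +0.004615
Steepest decrease is along −∇f = (-0.003077 E, -0.004615 N) → southwest.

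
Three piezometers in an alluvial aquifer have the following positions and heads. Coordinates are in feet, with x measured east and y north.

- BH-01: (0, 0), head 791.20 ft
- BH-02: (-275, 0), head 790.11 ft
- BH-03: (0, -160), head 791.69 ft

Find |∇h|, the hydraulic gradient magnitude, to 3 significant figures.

0.00501

∂h/∂x = (790.11 − 791.20) / (-275 − 0) = +0.003964
∂h/∂y = (791.69 − 791.20) / (-160 − 0) = -0.003063
|∇h| = √(0.003964² + -0.003063²) = 0.00501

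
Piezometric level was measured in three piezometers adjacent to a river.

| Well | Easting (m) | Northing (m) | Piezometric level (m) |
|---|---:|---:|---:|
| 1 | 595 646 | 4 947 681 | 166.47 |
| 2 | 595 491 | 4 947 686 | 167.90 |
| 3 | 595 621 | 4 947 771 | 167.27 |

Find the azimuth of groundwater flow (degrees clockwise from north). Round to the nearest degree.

Taking 1 as reference: 2−1 = (-155, 5, +1.43); 3−1 = (-25, 90, +0.80).
Determinant of the coordinate differences = (-155)·90 − (-25)·5 = -13825.
∂h/∂x = [(+1.43)·90 − (+0.80)·5] / -13825 = -0.009020
∂h/∂y = [(-155)·(+0.80) − (-25)·(+1.43)] / -13825 = +0.006383
Flow direction (−∇h) has components (+0.009020 E, -0.006383 N).
Azimuth = atan2(E, N) = atan2(+0.009020, -0.006383) = 125.3° ≈ 125°.

125°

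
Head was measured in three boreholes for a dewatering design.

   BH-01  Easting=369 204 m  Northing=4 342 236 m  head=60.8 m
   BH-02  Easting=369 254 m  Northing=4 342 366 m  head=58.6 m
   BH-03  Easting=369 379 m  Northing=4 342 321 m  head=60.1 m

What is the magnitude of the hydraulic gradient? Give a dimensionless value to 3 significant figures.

0.0196

With h = a·x + b·y + c and BH-01 as origin, the differences give:
  50·a + 130·b = -2.2
  175·a + 85·b = -0.7
Eliminate b (×85 and ×130, subtract): -18500·a = -96.00 → a = ∂h/∂x = +0.005189
Back-substitute: b = ∂h/∂y = -0.01892.
|∇h| = √(0.005189² + -0.01892²) = 0.01962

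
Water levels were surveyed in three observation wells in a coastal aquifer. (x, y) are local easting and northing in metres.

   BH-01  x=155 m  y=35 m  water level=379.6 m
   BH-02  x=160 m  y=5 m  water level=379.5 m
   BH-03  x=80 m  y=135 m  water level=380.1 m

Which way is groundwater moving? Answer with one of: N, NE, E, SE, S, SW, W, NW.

Three-point gradient (reference BH-01): Δ to BH-02 = (5, -30, -0.1), Δ to BH-03 = (-75, 100, +0.5).
∂h/∂x = -0.002857, ∂h/∂y = +0.002857 (det = -1750).
Flow = −∇h = (+0.002857 east, -0.002857 north), which points southeast.

SE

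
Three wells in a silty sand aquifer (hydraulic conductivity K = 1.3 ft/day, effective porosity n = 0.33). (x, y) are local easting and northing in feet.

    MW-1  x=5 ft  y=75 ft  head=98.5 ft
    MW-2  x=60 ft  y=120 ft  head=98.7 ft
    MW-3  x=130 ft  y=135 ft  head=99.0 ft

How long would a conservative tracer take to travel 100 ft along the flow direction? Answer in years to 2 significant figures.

Taking MW-1 as reference: MW-2−MW-1 = (55, 45, +0.2); MW-3−MW-1 = (125, 60, +0.5).
Solve a·Δx + b·Δy = Δh: det = 55·60 − 125·45 = -2325.
∂h/∂x = [(+0.2)·60 − (+0.5)·45] / -2325 = +0.004516
∂h/∂y = [55·(+0.5) − 125·(+0.2)] / -2325 = -0.001075
|∇h| = √(0.004516² + -0.001075²) = 0.004642
Seepage velocity v = K·i/n = 1.3 × 0.004642 / 0.33 = 0.01829 ft/day.
t = 100 / 0.01829 = 5467 days = 15 years.

15 years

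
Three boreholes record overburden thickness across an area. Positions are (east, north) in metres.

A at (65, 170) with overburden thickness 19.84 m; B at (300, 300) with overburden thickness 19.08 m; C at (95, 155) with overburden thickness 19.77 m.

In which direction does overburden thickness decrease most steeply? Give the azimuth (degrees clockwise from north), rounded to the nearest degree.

With d = a·x + b·y + c and A as origin, the differences give:
  235·a + 130·b = -0.76
  30·a + (-15)·b = -0.07
Eliminate b (×(-15) and ×130, subtract): -7425·a = 20.500 → a = ∂d/∂x = -0.002761
Back-substitute: b = ∂d/∂y = -0.0008552.
Steepest decrease is along −∇f: components (+0.002761 E, +0.0008552 N).
Azimuth = atan2(+0.002761, +0.0008552) = 72.8° ≈ 073°.

073°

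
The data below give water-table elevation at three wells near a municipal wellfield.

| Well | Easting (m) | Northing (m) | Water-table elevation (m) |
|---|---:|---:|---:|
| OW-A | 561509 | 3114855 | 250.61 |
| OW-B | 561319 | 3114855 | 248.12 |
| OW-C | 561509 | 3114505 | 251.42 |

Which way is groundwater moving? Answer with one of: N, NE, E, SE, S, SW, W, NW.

W

∂h/∂x = (248.12 − 250.61) / (561319 − 561509) = +0.01311
∂h/∂y = (251.42 − 250.61) / (3114505 − 3114855) = -0.002314
Flow = −∇h = (-0.01311 east, +0.002314 north), which points west.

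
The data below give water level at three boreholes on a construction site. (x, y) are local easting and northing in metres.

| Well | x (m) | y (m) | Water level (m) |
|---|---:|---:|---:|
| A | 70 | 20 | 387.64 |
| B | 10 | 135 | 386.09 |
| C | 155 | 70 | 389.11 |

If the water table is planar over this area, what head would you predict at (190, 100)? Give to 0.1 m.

Differences from A: to B (Δx, Δy, Δh) = (-60, 115, -1.55); to C = (85, 50, +1.47).
Solve a·Δx + b·Δy = Δh: det = (-60)·50 − 85·115 = -12775.
∂h/∂x = [(-1.55)·50 − (+1.47)·115] / -12775 = +0.01930
∂h/∂y = [(-60)·(+1.47) − 85·(-1.55)] / -12775 = -0.003409
h(190, 100) = 387.64 + (+0.01930)·(120) + (-0.003409)·(80) = 387.64 +2.316 -0.273 = 389.683 m.

389.7 m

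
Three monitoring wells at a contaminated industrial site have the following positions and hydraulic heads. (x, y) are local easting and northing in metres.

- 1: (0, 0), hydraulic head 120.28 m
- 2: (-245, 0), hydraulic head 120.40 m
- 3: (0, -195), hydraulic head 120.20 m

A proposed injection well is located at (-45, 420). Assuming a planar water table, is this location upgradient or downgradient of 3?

∂h/∂x = (120.40 − 120.28) / (-245 − 0) = -0.0004898
∂h/∂y = (120.20 − 120.28) / (-195 − 0) = +0.0004103
Head at (-45, 420) = 120.28 + (-0.0004898)·(-45) + (+0.0004103)·(420) = 120.47 m.
That is higher than the 120.20 m at 3, so the point is upgradient.

upgradient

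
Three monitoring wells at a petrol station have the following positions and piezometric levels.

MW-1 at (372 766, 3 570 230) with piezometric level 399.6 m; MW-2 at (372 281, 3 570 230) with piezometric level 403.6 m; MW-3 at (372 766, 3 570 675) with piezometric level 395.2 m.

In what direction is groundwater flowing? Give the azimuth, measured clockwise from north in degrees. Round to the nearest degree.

040°

∂h/∂x = (403.6 − 399.6) / (372281 − 372766) = -0.008247
∂h/∂y = (395.2 − 399.6) / (3570675 − 3570230) = -0.009888
Flow direction (−∇h) has components (+0.008247 E, +0.009888 N).
Azimuth = atan2(E, N) = atan2(+0.008247, +0.009888) = 39.8° ≈ 040°.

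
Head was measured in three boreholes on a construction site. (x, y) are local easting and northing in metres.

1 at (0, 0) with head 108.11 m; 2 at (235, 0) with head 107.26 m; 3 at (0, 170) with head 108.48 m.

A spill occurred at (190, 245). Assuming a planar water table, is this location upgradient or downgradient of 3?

downgradient

∂h/∂x = (107.26 − 108.11) / (235 − 0) = -0.003617
∂h/∂y = (108.48 − 108.11) / (170 − 0) = +0.002176
Head at (190, 245) = 108.11 + (-0.003617)·(190) + (+0.002176)·(245) = 107.96 m.
That is lower than the 108.48 m at 3, so the point is downgradient.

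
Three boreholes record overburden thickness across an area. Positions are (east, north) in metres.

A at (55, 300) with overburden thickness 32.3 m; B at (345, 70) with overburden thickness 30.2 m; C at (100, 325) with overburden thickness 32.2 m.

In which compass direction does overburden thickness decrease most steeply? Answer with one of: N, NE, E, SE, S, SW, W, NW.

SE

Differences from A: to B (Δx, Δy, Δh) = (290, -230, -2.1); to C = (45, 25, -0.1).
Determinant of the coordinate differences = 290·25 − 45·(-230) = 17600.
∂d/∂x = [(-2.1)·25 − (-0.1)·(-230)] / 17600 = -0.004290
∂d/∂y = [290·(-0.1) − 45·(-2.1)] / 17600 = +0.003722
Steepest decrease is along −∇f = (+0.004290 E, -0.003722 N) → southeast.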